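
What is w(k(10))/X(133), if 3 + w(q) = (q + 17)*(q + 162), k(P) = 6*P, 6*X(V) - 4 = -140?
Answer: -51273/68 ≈ -754.01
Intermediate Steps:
X(V) = -68/3 (X(V) = ⅔ + (⅙)*(-140) = ⅔ - 70/3 = -68/3)
w(q) = -3 + (17 + q)*(162 + q) (w(q) = -3 + (q + 17)*(q + 162) = -3 + (17 + q)*(162 + q))
w(k(10))/X(133) = (2751 + (6*10)² + 179*(6*10))/(-68/3) = (2751 + 60² + 179*60)*(-3/68) = (2751 + 3600 + 10740)*(-3/68) = 17091*(-3/68) = -51273/68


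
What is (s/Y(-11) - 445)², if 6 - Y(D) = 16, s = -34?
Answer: 4875264/25 ≈ 1.9501e+5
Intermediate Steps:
Y(D) = -10 (Y(D) = 6 - 1*16 = 6 - 16 = -10)
(s/Y(-11) - 445)² = (-34/(-10) - 445)² = (-34*(-⅒) - 445)² = (17/5 - 445)² = (-2208/5)² = 4875264/25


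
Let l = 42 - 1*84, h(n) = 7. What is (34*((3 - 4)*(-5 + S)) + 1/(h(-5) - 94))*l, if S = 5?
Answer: 14/29 ≈ 0.48276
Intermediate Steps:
l = -42 (l = 42 - 84 = -42)
(34*((3 - 4)*(-5 + S)) + 1/(h(-5) - 94))*l = (34*((3 - 4)*(-5 + 5)) + 1/(7 - 94))*(-42) = (34*(-1*0) + 1/(-87))*(-42) = (34*0 - 1/87)*(-42) = (0 - 1/87)*(-42) = -1/87*(-42) = 14/29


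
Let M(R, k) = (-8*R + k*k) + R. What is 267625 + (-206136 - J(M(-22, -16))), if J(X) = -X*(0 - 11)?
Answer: 56979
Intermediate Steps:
M(R, k) = k**2 - 7*R (M(R, k) = (-8*R + k**2) + R = (k**2 - 8*R) + R = k**2 - 7*R)
J(X) = 11*X (J(X) = -X*(-11) = -(-11)*X = 11*X)
267625 + (-206136 - J(M(-22, -16))) = 267625 + (-206136 - 11*((-16)**2 - 7*(-22))) = 267625 + (-206136 - 11*(256 + 154)) = 267625 + (-206136 - 11*410) = 267625 + (-206136 - 1*4510) = 267625 + (-206136 - 4510) = 267625 - 210646 = 56979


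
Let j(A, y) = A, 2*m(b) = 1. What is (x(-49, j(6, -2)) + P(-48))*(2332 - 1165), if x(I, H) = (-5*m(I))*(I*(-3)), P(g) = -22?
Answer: -909093/2 ≈ -4.5455e+5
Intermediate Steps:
m(b) = ½ (m(b) = (½)*1 = ½)
x(I, H) = 15*I/2 (x(I, H) = (-5*½)*(I*(-3)) = -(-15)*I/2 = 15*I/2)
(x(-49, j(6, -2)) + P(-48))*(2332 - 1165) = ((15/2)*(-49) - 22)*(2332 - 1165) = (-735/2 - 22)*1167 = -779/2*1167 = -909093/2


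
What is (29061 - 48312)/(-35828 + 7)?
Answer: 19251/35821 ≈ 0.53742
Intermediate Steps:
(29061 - 48312)/(-35828 + 7) = -19251/(-35821) = -19251*(-1/35821) = 19251/35821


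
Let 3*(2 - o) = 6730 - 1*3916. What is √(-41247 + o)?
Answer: 3*I*√4687 ≈ 205.39*I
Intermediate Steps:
o = -936 (o = 2 - (6730 - 1*3916)/3 = 2 - (6730 - 3916)/3 = 2 - ⅓*2814 = 2 - 938 = -936)
√(-41247 + o) = √(-41247 - 936) = √(-42183) = 3*I*√4687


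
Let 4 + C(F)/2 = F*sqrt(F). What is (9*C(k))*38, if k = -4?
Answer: -2736 - 5472*I ≈ -2736.0 - 5472.0*I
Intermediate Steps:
C(F) = -8 + 2*F**(3/2) (C(F) = -8 + 2*(F*sqrt(F)) = -8 + 2*F**(3/2))
(9*C(k))*38 = (9*(-8 + 2*(-4)**(3/2)))*38 = (9*(-8 + 2*(-8*I)))*38 = (9*(-8 - 16*I))*38 = (-72 - 144*I)*38 = -2736 - 5472*I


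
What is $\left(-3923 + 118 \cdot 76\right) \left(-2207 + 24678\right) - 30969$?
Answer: $113335226$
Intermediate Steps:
$\left(-3923 + 118 \cdot 76\right) \left(-2207 + 24678\right) - 30969 = \left(-3923 + 8968\right) 22471 - 30969 = 5045 \cdot 22471 - 30969 = 113366195 - 30969 = 113335226$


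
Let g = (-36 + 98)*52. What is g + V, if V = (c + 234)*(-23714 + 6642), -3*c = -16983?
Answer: -100636216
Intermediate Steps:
c = 5661 (c = -⅓*(-16983) = 5661)
g = 3224 (g = 62*52 = 3224)
V = -100639440 (V = (5661 + 234)*(-23714 + 6642) = 5895*(-17072) = -100639440)
g + V = 3224 - 100639440 = -100636216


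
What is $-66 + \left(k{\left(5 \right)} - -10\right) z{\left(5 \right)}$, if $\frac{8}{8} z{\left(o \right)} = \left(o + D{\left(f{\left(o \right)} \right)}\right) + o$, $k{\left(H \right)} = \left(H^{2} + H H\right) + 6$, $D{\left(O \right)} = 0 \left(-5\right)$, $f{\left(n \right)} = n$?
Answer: $594$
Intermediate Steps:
$D{\left(O \right)} = 0$
$k{\left(H \right)} = 6 + 2 H^{2}$ ($k{\left(H \right)} = \left(H^{2} + H^{2}\right) + 6 = 2 H^{2} + 6 = 6 + 2 H^{2}$)
$z{\left(o \right)} = 2 o$ ($z{\left(o \right)} = \left(o + 0\right) + o = o + o = 2 o$)
$-66 + \left(k{\left(5 \right)} - -10\right) z{\left(5 \right)} = -66 + \left(\left(6 + 2 \cdot 5^{2}\right) - -10\right) 2 \cdot 5 = -66 + \left(\left(6 + 2 \cdot 25\right) + 10\right) 10 = -66 + \left(\left(6 + 50\right) + 10\right) 10 = -66 + \left(56 + 10\right) 10 = -66 + 66 \cdot 10 = -66 + 660 = 594$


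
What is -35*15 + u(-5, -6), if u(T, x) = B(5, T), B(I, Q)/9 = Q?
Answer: -570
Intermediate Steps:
B(I, Q) = 9*Q
u(T, x) = 9*T
-35*15 + u(-5, -6) = -35*15 + 9*(-5) = -525 - 45 = -570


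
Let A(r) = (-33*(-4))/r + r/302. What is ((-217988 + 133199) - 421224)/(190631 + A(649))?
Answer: -9016139634/3396705073 ≈ -2.6544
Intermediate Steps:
A(r) = 132/r + r/302 (A(r) = 132/r + r*(1/302) = 132/r + r/302)
((-217988 + 133199) - 421224)/(190631 + A(649)) = ((-217988 + 133199) - 421224)/(190631 + (132/649 + (1/302)*649)) = (-84789 - 421224)/(190631 + (132*(1/649) + 649/302)) = -506013/(190631 + (12/59 + 649/302)) = -506013/(190631 + 41915/17818) = -506013/3396705073/17818 = -506013*17818/3396705073 = -9016139634/3396705073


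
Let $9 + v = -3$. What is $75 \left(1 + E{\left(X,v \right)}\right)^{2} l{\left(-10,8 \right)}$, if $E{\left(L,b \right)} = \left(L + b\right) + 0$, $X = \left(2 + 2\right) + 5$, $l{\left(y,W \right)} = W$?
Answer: $2400$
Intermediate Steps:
$v = -12$ ($v = -9 - 3 = -12$)
$X = 9$ ($X = 4 + 5 = 9$)
$E{\left(L,b \right)} = L + b$
$75 \left(1 + E{\left(X,v \right)}\right)^{2} l{\left(-10,8 \right)} = 75 \left(1 + \left(9 - 12\right)\right)^{2} \cdot 8 = 75 \left(1 - 3\right)^{2} \cdot 8 = 75 \left(-2\right)^{2} \cdot 8 = 75 \cdot 4 \cdot 8 = 300 \cdot 8 = 2400$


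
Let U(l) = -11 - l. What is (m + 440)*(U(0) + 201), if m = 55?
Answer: 94050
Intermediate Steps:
(m + 440)*(U(0) + 201) = (55 + 440)*((-11 - 1*0) + 201) = 495*((-11 + 0) + 201) = 495*(-11 + 201) = 495*190 = 94050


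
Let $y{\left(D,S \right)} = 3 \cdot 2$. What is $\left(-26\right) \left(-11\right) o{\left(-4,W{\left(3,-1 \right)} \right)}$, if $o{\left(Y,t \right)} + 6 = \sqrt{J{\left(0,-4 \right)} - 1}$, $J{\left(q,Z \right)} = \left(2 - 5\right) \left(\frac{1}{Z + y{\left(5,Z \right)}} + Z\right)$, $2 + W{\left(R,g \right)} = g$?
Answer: $-1716 + 143 \sqrt{38} \approx -834.49$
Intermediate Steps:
$y{\left(D,S \right)} = 6$
$W{\left(R,g \right)} = -2 + g$
$J{\left(q,Z \right)} = - 3 Z - \frac{3}{6 + Z}$ ($J{\left(q,Z \right)} = \left(2 - 5\right) \left(\frac{1}{Z + 6} + Z\right) = - 3 \left(\frac{1}{6 + Z} + Z\right) = - 3 \left(Z + \frac{1}{6 + Z}\right) = - 3 Z - \frac{3}{6 + Z}$)
$o{\left(Y,t \right)} = -6 + \frac{\sqrt{38}}{2}$ ($o{\left(Y,t \right)} = -6 + \sqrt{\frac{3 \left(-1 - \left(-4\right)^{2} - -24\right)}{6 - 4} - 1} = -6 + \sqrt{\frac{3 \left(-1 - 16 + 24\right)}{2} - 1} = -6 + \sqrt{3 \cdot \frac{1}{2} \left(-1 - 16 + 24\right) - 1} = -6 + \sqrt{3 \cdot \frac{1}{2} \cdot 7 - 1} = -6 + \sqrt{\frac{21}{2} - 1} = -6 + \sqrt{\frac{19}{2}} = -6 + \frac{\sqrt{38}}{2}$)
$\left(-26\right) \left(-11\right) o{\left(-4,W{\left(3,-1 \right)} \right)} = \left(-26\right) \left(-11\right) \left(-6 + \frac{\sqrt{38}}{2}\right) = 286 \left(-6 + \frac{\sqrt{38}}{2}\right) = -1716 + 143 \sqrt{38}$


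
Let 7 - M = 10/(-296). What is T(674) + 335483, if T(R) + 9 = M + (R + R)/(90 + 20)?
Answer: 2730915367/8140 ≈ 3.3549e+5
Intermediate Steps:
M = 1041/148 (M = 7 - 10/(-296) = 7 - 10*(-1)/296 = 7 - 1*(-5/148) = 7 + 5/148 = 1041/148 ≈ 7.0338)
T(R) = -291/148 + R/55 (T(R) = -9 + (1041/148 + (R + R)/(90 + 20)) = -9 + (1041/148 + (2*R)/110) = -9 + (1041/148 + (2*R)*(1/110)) = -9 + (1041/148 + R/55) = -291/148 + R/55)
T(674) + 335483 = (-291/148 + (1/55)*674) + 335483 = (-291/148 + 674/55) + 335483 = 83747/8140 + 335483 = 2730915367/8140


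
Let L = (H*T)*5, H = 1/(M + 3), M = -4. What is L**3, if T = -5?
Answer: 15625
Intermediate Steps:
H = -1 (H = 1/(-4 + 3) = 1/(-1) = -1)
L = 25 (L = -1*(-5)*5 = 5*5 = 25)
L**3 = 25**3 = 15625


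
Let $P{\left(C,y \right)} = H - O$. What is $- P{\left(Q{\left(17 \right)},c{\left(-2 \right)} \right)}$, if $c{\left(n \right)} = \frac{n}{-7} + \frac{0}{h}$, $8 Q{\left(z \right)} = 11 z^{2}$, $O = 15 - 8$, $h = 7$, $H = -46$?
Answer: $53$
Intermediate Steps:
$O = 7$
$Q{\left(z \right)} = \frac{11 z^{2}}{8}$
$c{\left(n \right)} = - \frac{n}{7}$ ($c{\left(n \right)} = \frac{n}{-7} + \frac{0}{7} = n \left(- \frac{1}{7}\right) + 0 \cdot \frac{1}{7} = - \frac{n}{7} + 0 = - \frac{n}{7}$)
$P{\left(C,y \right)} = -53$ ($P{\left(C,y \right)} = -46 - 7 = -53$)
$- P{\left(Q{\left(17 \right)},c{\left(-2 \right)} \right)} = \left(-1\right) \left(-53\right) = 53$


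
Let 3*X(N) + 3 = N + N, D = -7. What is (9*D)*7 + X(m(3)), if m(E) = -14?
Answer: -1354/3 ≈ -451.33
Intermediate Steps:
X(N) = -1 + 2*N/3 (X(N) = -1 + (N + N)/3 = -1 + (2*N)/3 = -1 + 2*N/3)
(9*D)*7 + X(m(3)) = (9*(-7))*7 + (-1 + (⅔)*(-14)) = -63*7 + (-1 - 28/3) = -441 - 31/3 = -1354/3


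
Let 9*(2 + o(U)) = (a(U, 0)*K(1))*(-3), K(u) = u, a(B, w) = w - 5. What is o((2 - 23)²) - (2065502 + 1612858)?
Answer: -11035081/3 ≈ -3.6784e+6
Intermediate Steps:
a(B, w) = -5 + w
o(U) = -⅓ (o(U) = -2 + (((-5 + 0)*1)*(-3))/9 = -2 + (-5*1*(-3))/9 = -2 + (-5*(-3))/9 = -2 + (⅑)*15 = -2 + 5/3 = -⅓)
o((2 - 23)²) - (2065502 + 1612858) = -⅓ - (2065502 + 1612858) = -⅓ - 1*3678360 = -⅓ - 3678360 = -11035081/3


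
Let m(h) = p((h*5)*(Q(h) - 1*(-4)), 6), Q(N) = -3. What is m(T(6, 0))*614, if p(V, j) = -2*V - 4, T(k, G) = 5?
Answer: -33156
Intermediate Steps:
p(V, j) = -4 - 2*V
m(h) = -4 - 10*h (m(h) = -4 - 2*h*5*(-3 - 1*(-4)) = -4 - 2*5*h*(-3 + 4) = -4 - 2*5*h = -4 - 10*h)
m(T(6, 0))*614 = (-4 - 10*5)*614 = (-4 - 50)*614 = -54*614 = -33156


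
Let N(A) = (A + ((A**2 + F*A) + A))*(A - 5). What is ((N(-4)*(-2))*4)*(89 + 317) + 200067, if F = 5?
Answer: -150717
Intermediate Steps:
N(A) = (-5 + A)*(A**2 + 7*A) (N(A) = (A + ((A**2 + 5*A) + A))*(A - 5) = (A + (A**2 + 6*A))*(-5 + A) = (A**2 + 7*A)*(-5 + A) = (-5 + A)*(A**2 + 7*A))
((N(-4)*(-2))*4)*(89 + 317) + 200067 = ((-4*(-35 + (-4)**2 + 2*(-4))*(-2))*4)*(89 + 317) + 200067 = ((-4*(-35 + 16 - 8)*(-2))*4)*406 + 200067 = ((-4*(-27)*(-2))*4)*406 + 200067 = ((108*(-2))*4)*406 + 200067 = -216*4*406 + 200067 = -864*406 + 200067 = -350784 + 200067 = -150717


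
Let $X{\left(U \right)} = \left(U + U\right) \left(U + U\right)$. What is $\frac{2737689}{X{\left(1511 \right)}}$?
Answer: $\frac{2737689}{9132484} \approx 0.29977$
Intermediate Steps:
$X{\left(U \right)} = 4 U^{2}$ ($X{\left(U \right)} = 2 U 2 U = 4 U^{2}$)
$\frac{2737689}{X{\left(1511 \right)}} = \frac{2737689}{4 \cdot 1511^{2}} = \frac{2737689}{4 \cdot 2283121} = \frac{2737689}{9132484}$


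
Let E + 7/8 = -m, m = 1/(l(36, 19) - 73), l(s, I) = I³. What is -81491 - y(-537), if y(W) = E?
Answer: -2211967949/27144 ≈ -81490.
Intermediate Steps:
m = 1/6786 (m = 1/(19³ - 73) = 1/(6859 - 73) = 1/6786 ≈ 0.00014736)
E = -23755/27144 (E = -7/8 - 1*1/6786 = -7/8 - 1/6786 = -23755/27144 ≈ -0.87515)
y(W) = -23755/27144
-81491 - y(-537) = -81491 - 1*(-23755/27144) = -81491 + 23755/27144 = -2211967949/27144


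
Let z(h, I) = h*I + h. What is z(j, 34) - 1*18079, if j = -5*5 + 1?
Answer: -18919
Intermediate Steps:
j = -24 (j = -25 + 1 = -24)
z(h, I) = h + I*h (z(h, I) = I*h + h = h + I*h)
z(j, 34) - 1*18079 = -24*(1 + 34) - 1*18079 = -24*35 - 18079 = -840 - 18079 = -18919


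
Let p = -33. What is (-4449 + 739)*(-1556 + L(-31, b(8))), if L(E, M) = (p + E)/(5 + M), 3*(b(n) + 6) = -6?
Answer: 17080840/3 ≈ 5.6936e+6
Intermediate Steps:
b(n) = -8 (b(n) = -6 + (1/3)*(-6) = -6 - 2 = -8)
L(E, M) = (-33 + E)/(5 + M)
(-4449 + 739)*(-1556 + L(-31, b(8))) = (-4449 + 739)*(-1556 + (-33 - 31)/(5 - 8)) = -3710*(-1556 - 64/(-3)) = -3710*(-1556 - 1/3*(-64)) = -3710*(-1556 + 64/3) = -3710*(-4604/3) = 17080840/3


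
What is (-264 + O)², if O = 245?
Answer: 361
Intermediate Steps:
(-264 + O)² = (-264 + 245)² = (-19)² = 361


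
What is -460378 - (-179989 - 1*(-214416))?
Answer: -494805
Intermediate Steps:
-460378 - (-179989 - 1*(-214416)) = -460378 - (-179989 + 214416) = -460378 - 1*34427 = -460378 - 34427 = -494805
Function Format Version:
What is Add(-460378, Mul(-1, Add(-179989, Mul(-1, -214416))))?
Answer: -494805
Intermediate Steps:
Add(-460378, Mul(-1, Add(-179989, Mul(-1, -214416)))) = Add(-460378, Mul(-1, Add(-179989, 214416))) = Add(-460378, Mul(-1, 34427)) = Add(-460378, -34427) = -494805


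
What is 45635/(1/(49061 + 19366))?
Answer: 3122666145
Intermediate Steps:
45635/(1/(49061 + 19366)) = 45635/(1/68427) = 45635*68427 = 3122666145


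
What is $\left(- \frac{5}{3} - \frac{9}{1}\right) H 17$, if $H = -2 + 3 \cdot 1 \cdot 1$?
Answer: $- \frac{544}{3} \approx -181.33$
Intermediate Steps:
$H = 1$ ($H = -2 + 3 \cdot 1 = -2 + 3 = 1$)
$\left(- \frac{5}{3} - \frac{9}{1}\right) H 17 = \left(- \frac{5}{3} - \frac{9}{1}\right) 1 \cdot 17 = \left(\left(-5\right) \frac{1}{3} - 9\right) 1 \cdot 17 = \left(- \frac{5}{3} - 9\right) 1 \cdot 17 = \left(- \frac{32}{3}\right) 1 \cdot 17 = \left(- \frac{32}{3}\right) 17 = - \frac{544}{3}$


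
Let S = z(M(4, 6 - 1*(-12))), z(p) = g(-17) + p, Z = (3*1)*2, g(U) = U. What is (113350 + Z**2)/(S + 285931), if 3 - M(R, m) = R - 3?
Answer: 56693/142958 ≈ 0.39657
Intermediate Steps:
M(R, m) = 6 - R (M(R, m) = 3 - (R - 3) = 3 - (-3 + R) = 3 + (3 - R) = 6 - R)
Z = 6 (Z = 3*2 = 6)
z(p) = -17 + p
S = -15 (S = -17 + (6 - 1*4) = -17 + (6 - 4) = -17 + 2 = -15)
(113350 + Z**2)/(S + 285931) = (113350 + 6**2)/(-15 + 285931) = (113350 + 36)/285916 = 113386*(1/285916) = 56693/142958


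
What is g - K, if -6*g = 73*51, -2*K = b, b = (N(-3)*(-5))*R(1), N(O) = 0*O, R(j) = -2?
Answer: -1241/2 ≈ -620.50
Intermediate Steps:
N(O) = 0
b = 0 (b = (0*(-5))*(-2) = 0*(-2) = 0)
K = 0 (K = -1/2*0 = 0)
g = -1241/2 (g = -73*51/6 = -1/6*3723 = -1241/2 ≈ -620.50)
g - K = -1241/2 - 1*0 = -1241/2 + 0 = -1241/2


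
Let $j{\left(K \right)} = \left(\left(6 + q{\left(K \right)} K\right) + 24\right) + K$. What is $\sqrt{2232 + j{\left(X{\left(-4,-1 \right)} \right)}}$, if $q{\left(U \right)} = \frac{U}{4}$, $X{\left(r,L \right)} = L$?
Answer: $\frac{3 \sqrt{1005}}{2} \approx 47.553$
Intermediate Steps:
$q{\left(U \right)} = \frac{U}{4}$ ($q{\left(U \right)} = U \frac{1}{4} = \frac{U}{4}$)
$j{\left(K \right)} = 30 + K + \frac{K^{2}}{4}$ ($j{\left(K \right)} = \left(\left(6 + \frac{K}{4} K\right) + 24\right) + K = \left(\left(6 + \frac{K^{2}}{4}\right) + 24\right) + K = \left(30 + \frac{K^{2}}{4}\right) + K = 30 + K + \frac{K^{2}}{4}$)
$\sqrt{2232 + j{\left(X{\left(-4,-1 \right)} \right)}} = \sqrt{2232 + \left(30 - 1 + \frac{\left(-1\right)^{2}}{4}\right)} = \sqrt{2232 + \left(30 - 1 + \frac{1}{4} \cdot 1\right)} = \sqrt{2232 + \left(30 - 1 + \frac{1}{4}\right)} = \sqrt{2232 + \frac{117}{4}} = \sqrt{\frac{9045}{4}} = \frac{3 \sqrt{1005}}{2}$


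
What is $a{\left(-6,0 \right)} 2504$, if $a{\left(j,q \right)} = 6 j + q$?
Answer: $-90144$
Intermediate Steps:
$a{\left(j,q \right)} = q + 6 j$
$a{\left(-6,0 \right)} 2504 = \left(0 + 6 \left(-6\right)\right) 2504 = \left(0 - 36\right) 2504 = \left(-36\right) 2504 = -90144$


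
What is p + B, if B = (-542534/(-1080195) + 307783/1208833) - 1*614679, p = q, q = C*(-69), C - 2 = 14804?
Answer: -2136630096826192948/1305775362435 ≈ -1.6363e+6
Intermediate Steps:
C = 14806 (C = 2 + 14804 = 14806)
q = -1021614 (q = 14806*(-69) = -1021614)
p = -1021614
B = -802631705707522858/1305775362435 (B = (-542534*(-1/1080195) + 307783*(1/1208833)) - 614679 = (542534/1080195 + 307783/1208833) - 614679 = 988298660507/1305775362435 - 614679 = -802631705707522858/1305775362435 ≈ -6.1468e+5)
p + B = -1021614 - 802631705707522858/1305775362435 = -2136630096826192948/1305775362435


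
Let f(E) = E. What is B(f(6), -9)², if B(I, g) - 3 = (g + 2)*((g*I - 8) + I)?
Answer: 156025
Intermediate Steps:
B(I, g) = 3 + (2 + g)*(-8 + I + I*g) (B(I, g) = 3 + (g + 2)*((g*I - 8) + I) = 3 + (2 + g)*((I*g - 8) + I) = 3 + (2 + g)*((-8 + I*g) + I) = 3 + (2 + g)*(-8 + I + I*g))
B(f(6), -9)² = (-13 - 8*(-9) + 2*6 + 6*(-9)² + 3*6*(-9))² = (-13 + 72 + 12 + 6*81 - 162)² = (-13 + 72 + 12 + 486 - 162)² = 395² = 156025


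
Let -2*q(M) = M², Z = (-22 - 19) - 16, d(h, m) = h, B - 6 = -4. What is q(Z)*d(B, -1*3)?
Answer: -3249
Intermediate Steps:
B = 2 (B = 6 - 4 = 2)
Z = -57 (Z = -41 - 16 = -57)
q(M) = -M²/2
q(Z)*d(B, -1*3) = -½*(-57)²*2 = -½*3249*2 = -3249/2*2 = -3249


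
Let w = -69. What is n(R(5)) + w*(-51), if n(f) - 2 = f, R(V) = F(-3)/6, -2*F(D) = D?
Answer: 14085/4 ≈ 3521.3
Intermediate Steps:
F(D) = -D/2
R(V) = ¼ (R(V) = -½*(-3)/6 = (3/2)*(⅙) = ¼)
n(f) = 2 + f
n(R(5)) + w*(-51) = (2 + ¼) - 69*(-51) = 9/4 + 3519 = 14085/4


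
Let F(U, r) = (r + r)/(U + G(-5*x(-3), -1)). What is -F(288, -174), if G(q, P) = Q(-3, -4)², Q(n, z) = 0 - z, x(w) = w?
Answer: 87/76 ≈ 1.1447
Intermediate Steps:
Q(n, z) = -z
G(q, P) = 16 (G(q, P) = (-1*(-4))² = 4² = 16)
F(U, r) = 2*r/(16 + U) (F(U, r) = (r + r)/(U + 16) = (2*r)/(16 + U) = 2*r/(16 + U))
-F(288, -174) = -2*(-174)/(16 + 288) = -2*(-174)/304 = -1*(-87/76) = 87/76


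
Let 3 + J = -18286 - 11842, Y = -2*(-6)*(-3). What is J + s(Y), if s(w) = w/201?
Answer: -2018789/67 ≈ -30131.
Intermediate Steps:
Y = -36 (Y = 12*(-3) = -36)
s(w) = w/201 (s(w) = w*(1/201) = w/201)
J = -30131 (J = -3 + (-18286 - 11842) = -3 - 30128 = -30131)
J + s(Y) = -30131 + (1/201)*(-36) = -30131 - 12/67 = -2018789/67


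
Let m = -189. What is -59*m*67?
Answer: 747117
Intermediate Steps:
-59*m*67 = -59*(-189)*67 = 11151*67 = 747117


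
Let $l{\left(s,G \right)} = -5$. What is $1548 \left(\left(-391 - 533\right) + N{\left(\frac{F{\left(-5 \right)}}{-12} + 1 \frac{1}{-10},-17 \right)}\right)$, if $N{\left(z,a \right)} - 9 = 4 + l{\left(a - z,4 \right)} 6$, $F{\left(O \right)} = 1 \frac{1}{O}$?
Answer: $-1456668$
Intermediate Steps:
$F{\left(O \right)} = \frac{1}{O}$
$N{\left(z,a \right)} = -17$ ($N{\left(z,a \right)} = 9 + \left(4 - 30\right) = 9 - 26 = -17$)
$1548 \left(\left(-391 - 533\right) + N{\left(\frac{F{\left(-5 \right)}}{-12} + 1 \frac{1}{-10},-17 \right)}\right) = 1548 \left(\left(-391 - 533\right) - 17\right) = 1548 \left(-924 - 17\right) = 1548 \left(-941\right) = -1456668$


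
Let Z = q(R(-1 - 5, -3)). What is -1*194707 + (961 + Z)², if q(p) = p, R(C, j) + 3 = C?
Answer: 711597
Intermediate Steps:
R(C, j) = -3 + C
Z = -9 (Z = -3 + (-1 - 5) = -3 - 6 = -9)
-1*194707 + (961 + Z)² = -1*194707 + (961 - 9)² = -194707 + 952² = -194707 + 906304 = 711597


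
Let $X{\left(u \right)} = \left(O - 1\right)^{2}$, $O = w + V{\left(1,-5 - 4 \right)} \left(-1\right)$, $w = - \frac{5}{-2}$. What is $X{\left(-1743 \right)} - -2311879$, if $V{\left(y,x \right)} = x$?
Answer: $\frac{9247957}{4} \approx 2.312 \cdot 10^{6}$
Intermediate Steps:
$w = \frac{5}{2}$ ($w = \left(-5\right) \left(- \frac{1}{2}\right) = \frac{5}{2} \approx 2.5$)
$O = \frac{23}{2}$ ($O = \frac{5}{2} + \left(-5 - 4\right) \left(-1\right) = \frac{5}{2} - -9 = \frac{5}{2} + 9 = \frac{23}{2} \approx 11.5$)
$X{\left(u \right)} = \frac{441}{4}$ ($X{\left(u \right)} = \left(\frac{23}{2} - 1\right)^{2} = \left(\frac{21}{2}\right)^{2} = \frac{441}{4}$)
$X{\left(-1743 \right)} - -2311879 = \frac{441}{4} - -2311879 = \frac{441}{4} + 2311879 = \frac{9247957}{4}$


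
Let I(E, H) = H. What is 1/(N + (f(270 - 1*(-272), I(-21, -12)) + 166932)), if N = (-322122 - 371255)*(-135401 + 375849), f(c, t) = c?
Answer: -1/166720945422 ≈ -5.9980e-12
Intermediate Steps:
N = -166721112896 (N = -693377*240448 = -166721112896)
1/(N + (f(270 - 1*(-272), I(-21, -12)) + 166932)) = 1/(-166721112896 + ((270 - 1*(-272)) + 166932)) = 1/(-166721112896 + ((270 + 272) + 166932)) = 1/(-166721112896 + (542 + 166932)) = 1/(-166721112896 + 167474) = 1/(-166720945422) = -1/166720945422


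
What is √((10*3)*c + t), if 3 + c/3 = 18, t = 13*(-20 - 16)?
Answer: 21*√2 ≈ 29.698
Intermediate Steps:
t = -468 (t = 13*(-36) = -468)
c = 45 (c = -9 + 3*18 = -9 + 54 = 45)
√((10*3)*c + t) = √((10*3)*45 - 468) = √(30*45 - 468) = √(1350 - 468) = √882 = 21*√2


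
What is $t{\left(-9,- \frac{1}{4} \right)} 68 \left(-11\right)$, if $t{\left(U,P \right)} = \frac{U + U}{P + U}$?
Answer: $- \frac{53856}{37} \approx -1455.6$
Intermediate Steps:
$t{\left(U,P \right)} = \frac{2 U}{P + U}$
$t{\left(-9,- \frac{1}{4} \right)} 68 \left(-11\right) = 2 \left(-9\right) \frac{1}{- \frac{1}{4} - 9} \cdot 68 \left(-11\right) = 2 \left(-9\right) \frac{1}{- \frac{37}{4}} \cdot 68 \left(-11\right) = 2 \left(-9\right) \left(- \frac{4}{37}\right) 68 \left(-11\right) = \frac{72}{37} \cdot 68 \left(-11\right) = \frac{4896}{37} \left(-11\right) = - \frac{53856}{37}$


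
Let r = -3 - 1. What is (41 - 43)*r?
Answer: 8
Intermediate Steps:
r = -4
(41 - 43)*r = (41 - 43)*(-4) = -2*(-4) = 8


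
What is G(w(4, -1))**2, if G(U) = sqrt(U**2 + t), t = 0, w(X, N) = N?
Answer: 1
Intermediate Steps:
G(U) = sqrt(U**2) (G(U) = sqrt(U**2 + 0) = sqrt(U**2))
G(w(4, -1))**2 = (sqrt((-1)**2))**2 = (sqrt(1))**2 = 1**2 = 1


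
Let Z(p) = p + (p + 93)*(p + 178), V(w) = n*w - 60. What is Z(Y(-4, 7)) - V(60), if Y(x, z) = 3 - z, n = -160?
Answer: 25142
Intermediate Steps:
V(w) = -60 - 160*w (V(w) = -160*w - 60 = -60 - 160*w)
Z(p) = p + (93 + p)*(178 + p)
Z(Y(-4, 7)) - V(60) = (16554 + (3 - 1*7)² + 272*(3 - 1*7)) - (-60 - 160*60) = (16554 + (3 - 7)² + 272*(3 - 7)) - (-60 - 9600) = (16554 + (-4)² + 272*(-4)) - 1*(-9660) = (16554 + 16 - 1088) + 9660 = 15482 + 9660 = 25142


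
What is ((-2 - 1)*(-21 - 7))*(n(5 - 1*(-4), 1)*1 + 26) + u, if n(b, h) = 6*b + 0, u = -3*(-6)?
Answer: 6738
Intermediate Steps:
u = 18
n(b, h) = 6*b
((-2 - 1)*(-21 - 7))*(n(5 - 1*(-4), 1)*1 + 26) + u = ((-2 - 1)*(-21 - 7))*((6*(5 - 1*(-4)))*1 + 26) + 18 = (-3*(-28))*((6*(5 + 4))*1 + 26) + 18 = 84*((6*9)*1 + 26) + 18 = 84*(54*1 + 26) + 18 = 84*(54 + 26) + 18 = 84*80 + 18 = 6720 + 18 = 6738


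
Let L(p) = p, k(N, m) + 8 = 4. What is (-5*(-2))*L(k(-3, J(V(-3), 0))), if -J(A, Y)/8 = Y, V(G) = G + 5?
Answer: -40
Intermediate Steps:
V(G) = 5 + G
J(A, Y) = -8*Y
k(N, m) = -4 (k(N, m) = -8 + 4 = -4)
(-5*(-2))*L(k(-3, J(V(-3), 0))) = -5*(-2)*(-4) = 10*(-4) = -40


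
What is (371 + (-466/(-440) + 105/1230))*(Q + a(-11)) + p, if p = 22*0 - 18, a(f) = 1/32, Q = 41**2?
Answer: 180564080679/288640 ≈ 6.2557e+5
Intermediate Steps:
Q = 1681
a(f) = 1/32
p = -18 (p = 0 - 18 = -18)
(371 + (-466/(-440) + 105/1230))*(Q + a(-11)) + p = (371 + (-466/(-440) + 105/1230))*(1681 + 1/32) - 18 = (371 + (-466*(-1/440) + 105*(1/1230)))*(53793/32) - 18 = (371 + (233/220 + 7/82))*(53793/32) - 18 = (371 + 10323/9020)*(53793/32) - 18 = (3356743/9020)*(53793/32) - 18 = 180569276199/288640 - 18 = 180564080679/288640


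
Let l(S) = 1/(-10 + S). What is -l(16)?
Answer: -⅙ ≈ -0.16667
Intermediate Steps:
-l(16) = -1/(-10 + 16) = -1/6 = -1*⅙ = -⅙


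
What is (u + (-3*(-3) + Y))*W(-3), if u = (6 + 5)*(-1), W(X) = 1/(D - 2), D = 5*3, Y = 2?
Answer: 0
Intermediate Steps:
D = 15
W(X) = 1/13 (W(X) = 1/(15 - 2) = 1/13)
u = -11 (u = 11*(-1) = -11)
(u + (-3*(-3) + Y))*W(-3) = (-11 + (-3*(-3) + 2))*(1/13) = (-11 + (9 + 2))*(1/13) = (-11 + 11)*(1/13) = 0*(1/13) = 0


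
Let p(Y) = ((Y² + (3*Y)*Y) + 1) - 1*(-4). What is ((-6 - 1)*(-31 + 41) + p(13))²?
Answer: 373321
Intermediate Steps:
p(Y) = 5 + 4*Y² (p(Y) = ((Y² + 3*Y²) + 1) + 4 = (4*Y² + 1) + 4 = (1 + 4*Y²) + 4 = 5 + 4*Y²)
((-6 - 1)*(-31 + 41) + p(13))² = ((-6 - 1)*(-31 + 41) + (5 + 4*13²))² = (-7*10 + (5 + 4*169))² = (-70 + (5 + 676))² = (-70 + 681)² = 611² = 373321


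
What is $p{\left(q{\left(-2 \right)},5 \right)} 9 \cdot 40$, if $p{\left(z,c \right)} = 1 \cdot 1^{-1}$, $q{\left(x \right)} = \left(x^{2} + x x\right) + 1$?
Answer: $360$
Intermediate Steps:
$q{\left(x \right)} = 1 + 2 x^{2}$ ($q{\left(x \right)} = \left(x^{2} + x^{2}\right) + 1 = 2 x^{2} + 1 = 1 + 2 x^{2}$)
$p{\left(z,c \right)} = 1$ ($p{\left(z,c \right)} = 1 \cdot 1 = 1$)
$p{\left(q{\left(-2 \right)},5 \right)} 9 \cdot 40 = 1 \cdot 9 \cdot 40 = 9 \cdot 40 = 360$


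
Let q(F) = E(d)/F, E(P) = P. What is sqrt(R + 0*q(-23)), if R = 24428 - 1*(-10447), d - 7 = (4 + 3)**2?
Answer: 15*sqrt(155) ≈ 186.75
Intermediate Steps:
d = 56 (d = 7 + (4 + 3)**2 = 7 + 7**2 = 7 + 49 = 56)
q(F) = 56/F
R = 34875 (R = 24428 + 10447 = 34875)
sqrt(R + 0*q(-23)) = sqrt(34875 + 0*(56/(-23))) = sqrt(34875 + 0*(56*(-1/23))) = sqrt(34875 + 0*(-56/23)) = sqrt(34875 + 0) = sqrt(34875) = 15*sqrt(155)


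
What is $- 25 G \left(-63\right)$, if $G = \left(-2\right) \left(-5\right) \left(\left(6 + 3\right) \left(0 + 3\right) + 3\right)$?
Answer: $472500$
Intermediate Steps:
$G = 300$ ($G = 10 \left(9 \cdot 3 + 3\right) = 10 \left(27 + 3\right) = 10 \cdot 30 = 300$)
$- 25 G \left(-63\right) = \left(-25\right) 300 \left(-63\right) = \left(-7500\right) \left(-63\right) = 472500$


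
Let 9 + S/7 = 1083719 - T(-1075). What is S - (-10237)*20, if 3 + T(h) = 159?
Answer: 7789618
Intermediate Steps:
T(h) = 156 (T(h) = -3 + 159 = 156)
S = 7584878 (S = -63 + 7*(1083719 - 1*156) = -63 + 7*(1083719 - 156) = -63 + 7*1083563 = -63 + 7584941 = 7584878)
S - (-10237)*20 = 7584878 - (-10237)*20 = 7584878 - 1*(-204740) = 7584878 + 204740 = 7789618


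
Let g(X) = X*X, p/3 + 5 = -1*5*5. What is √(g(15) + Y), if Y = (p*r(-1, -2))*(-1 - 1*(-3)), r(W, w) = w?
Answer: 3*√65 ≈ 24.187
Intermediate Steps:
p = -90 (p = -15 + 3*(-1*5*5) = -15 + 3*(-5*5) = -15 + 3*(-25) = -15 - 75 = -90)
g(X) = X²
Y = 360 (Y = (-90*(-2))*(-1 - 1*(-3)) = 180*(-1 + 3) = 180*2 = 360)
√(g(15) + Y) = √(15² + 360) = √(225 + 360) = √585 = 3*√65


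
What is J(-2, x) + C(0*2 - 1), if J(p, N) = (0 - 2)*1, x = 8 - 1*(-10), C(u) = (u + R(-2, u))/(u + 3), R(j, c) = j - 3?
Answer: -5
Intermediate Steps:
R(j, c) = -3 + j
C(u) = (-5 + u)/(3 + u) (C(u) = (u + (-3 - 2))/(u + 3) = (u - 5)/(3 + u) = (-5 + u)/(3 + u))
x = 18 (x = 8 + 10 = 18)
J(p, N) = -2 (J(p, N) = -2*1 = -2)
J(-2, x) + C(0*2 - 1) = -2 + (-5 + (0*2 - 1))/(3 + (0*2 - 1)) = -2 + (-5 + (0 - 1))/(3 + (0 - 1)) = -2 + (-5 - 1)/(3 - 1) = -2 - 6/2 = -2 + (1/2)*(-6) = -2 - 3 = -5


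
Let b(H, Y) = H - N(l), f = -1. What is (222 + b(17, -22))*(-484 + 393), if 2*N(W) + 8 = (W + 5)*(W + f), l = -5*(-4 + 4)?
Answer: -44681/2 ≈ -22341.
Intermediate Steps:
l = 0 (l = -5*0 = 0)
N(W) = -4 + (-1 + W)*(5 + W)/2 (N(W) = -4 + ((W + 5)*(W - 1))/2 = -4 + ((5 + W)*(-1 + W))/2 = -4 + ((-1 + W)*(5 + W))/2 = -4 + (-1 + W)*(5 + W)/2)
b(H, Y) = 13/2 + H (b(H, Y) = H - (-13/2 + (½)*0² + 2*0) = H - (-13/2 + (½)*0 + 0) = H - (-13/2 + 0 + 0) = H - 1*(-13/2) = H + 13/2 = 13/2 + H)
(222 + b(17, -22))*(-484 + 393) = (222 + (13/2 + 17))*(-484 + 393) = (222 + 47/2)*(-91) = (491/2)*(-91) = -44681/2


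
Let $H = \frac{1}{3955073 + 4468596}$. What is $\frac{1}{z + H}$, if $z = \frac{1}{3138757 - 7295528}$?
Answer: $- \frac{35015263012799}{4266898} \approx -8.2063 \cdot 10^{6}$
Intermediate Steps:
$H = \frac{1}{8423669} \approx 1.1871 \cdot 10^{-7}$
$z = - \frac{1}{4156771}$ ($z = \frac{1}{-4156771} = - \frac{1}{4156771} \approx -2.4057 \cdot 10^{-7}$)
$\frac{1}{z + H} = \frac{1}{- \frac{1}{4156771} + \frac{1}{8423669}} = \frac{1}{- \frac{4266898}{35015263012799}} = - \frac{35015263012799}{4266898}$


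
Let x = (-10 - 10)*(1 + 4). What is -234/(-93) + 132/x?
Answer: 927/775 ≈ 1.1961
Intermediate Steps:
x = -100 (x = -20*5 = -100)
-234/(-93) + 132/x = -234/(-93) + 132/(-100) = -234*(-1/93) + 132*(-1/100) = 78/31 - 33/25 = 927/775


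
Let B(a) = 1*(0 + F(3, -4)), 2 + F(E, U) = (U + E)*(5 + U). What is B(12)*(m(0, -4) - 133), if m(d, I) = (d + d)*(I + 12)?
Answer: 399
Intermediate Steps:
F(E, U) = -2 + (5 + U)*(E + U) (F(E, U) = -2 + (U + E)*(5 + U) = -2 + (E + U)*(5 + U) = -2 + (5 + U)*(E + U))
m(d, I) = 2*d*(12 + I) (m(d, I) = (2*d)*(12 + I) = 2*d*(12 + I))
B(a) = -3 (B(a) = 1*(0 + (-2 + (-4)² + 5*3 + 5*(-4) + 3*(-4))) = 1*(0 + (-2 + 16 + 15 - 20 - 12)) = 1*(0 - 3) = 1*(-3) = -3)
B(12)*(m(0, -4) - 133) = -3*(2*0*(12 - 4) - 133) = -3*(2*0*8 - 133) = -3*(0 - 133) = -3*(-133) = 399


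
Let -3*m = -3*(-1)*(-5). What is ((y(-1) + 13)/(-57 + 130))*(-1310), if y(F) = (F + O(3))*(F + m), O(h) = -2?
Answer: -1310/73 ≈ -17.945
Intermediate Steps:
m = 5 (m = -(-3*(-1))*(-5)/3 = -(-5) = -⅓*(-15) = 5)
y(F) = (-2 + F)*(5 + F) (y(F) = (F - 2)*(F + 5) = (-2 + F)*(5 + F))
((y(-1) + 13)/(-57 + 130))*(-1310) = (((-10 + (-1)² + 3*(-1)) + 13)/(-57 + 130))*(-1310) = (((-10 + 1 - 3) + 13)/73)*(-1310) = ((-12 + 13)*(1/73))*(-1310) = (1*(1/73))*(-1310) = (1/73)*(-1310) = -1310/73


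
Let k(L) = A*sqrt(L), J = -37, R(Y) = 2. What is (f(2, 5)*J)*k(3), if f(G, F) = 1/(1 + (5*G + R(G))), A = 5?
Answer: -185*sqrt(3)/13 ≈ -24.648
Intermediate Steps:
f(G, F) = 1/(3 + 5*G) (f(G, F) = 1/(1 + (5*G + 2)) = 1/(1 + (2 + 5*G)) = 1/(3 + 5*G))
k(L) = 5*sqrt(L)
(f(2, 5)*J)*k(3) = (-37/(3 + 5*2))*(5*sqrt(3)) = (-37/(3 + 10))*(5*sqrt(3)) = (-37/13)*(5*sqrt(3)) = ((1/13)*(-37))*(5*sqrt(3)) = -185*sqrt(3)/13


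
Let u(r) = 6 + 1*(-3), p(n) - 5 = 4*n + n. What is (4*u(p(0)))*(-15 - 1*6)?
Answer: -252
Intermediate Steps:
p(n) = 5 + 5*n (p(n) = 5 + (4*n + n) = 5 + 5*n)
u(r) = 3 (u(r) = 6 - 3 = 3)
(4*u(p(0)))*(-15 - 1*6) = (4*3)*(-15 - 1*6) = 12*(-15 - 6) = 12*(-21) = -252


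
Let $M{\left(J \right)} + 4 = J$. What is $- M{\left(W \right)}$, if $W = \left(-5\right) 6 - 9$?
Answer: $43$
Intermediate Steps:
$W = -39$ ($W = -30 - 9 = -39$)
$M{\left(J \right)} = -4 + J$
$- M{\left(W \right)} = - (-4 - 39) = \left(-1\right) \left(-43\right) = 43$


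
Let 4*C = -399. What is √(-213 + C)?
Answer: 3*I*√139/2 ≈ 17.685*I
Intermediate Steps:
C = -399/4 (C = (¼)*(-399) = -399/4 ≈ -99.750)
√(-213 + C) = √(-213 - 399/4) = √(-1251/4) = 3*I*√139/2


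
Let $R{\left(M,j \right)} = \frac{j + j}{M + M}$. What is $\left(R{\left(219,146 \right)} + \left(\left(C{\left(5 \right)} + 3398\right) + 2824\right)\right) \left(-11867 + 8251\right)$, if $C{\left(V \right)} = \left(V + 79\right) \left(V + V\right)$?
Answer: $- \frac{76615808}{3} \approx -2.5539 \cdot 10^{7}$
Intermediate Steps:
$R{\left(M,j \right)} = \frac{j}{M}$ ($R{\left(M,j \right)} = \frac{2 j}{2 M} = 2 j \frac{1}{2 M} = \frac{j}{M}$)
$C{\left(V \right)} = 2 V \left(79 + V\right)$ ($C{\left(V \right)} = \left(79 + V\right) 2 V = 2 V \left(79 + V\right)$)
$\left(R{\left(219,146 \right)} + \left(\left(C{\left(5 \right)} + 3398\right) + 2824\right)\right) \left(-11867 + 8251\right) = \left(\frac{146}{219} + \left(\left(2 \cdot 5 \left(79 + 5\right) + 3398\right) + 2824\right)\right) \left(-11867 + 8251\right) = \left(146 \cdot \frac{1}{219} + \left(\left(2 \cdot 5 \cdot 84 + 3398\right) + 2824\right)\right) \left(-3616\right) = \left(\frac{2}{3} + \left(\left(840 + 3398\right) + 2824\right)\right) \left(-3616\right) = \left(\frac{2}{3} + \left(4238 + 2824\right)\right) \left(-3616\right) = \left(\frac{2}{3} + 7062\right) \left(-3616\right) = \frac{21188}{3} \left(-3616\right) = - \frac{76615808}{3}$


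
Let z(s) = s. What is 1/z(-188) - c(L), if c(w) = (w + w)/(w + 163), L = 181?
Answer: -4275/4042 ≈ -1.0576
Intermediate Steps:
c(w) = 2*w/(163 + w) (c(w) = (2*w)/(163 + w) = 2*w/(163 + w))
1/z(-188) - c(L) = 1/(-188) - 2*181/(163 + 181) = -1/188 - 2*181/344 = -1/188 - 1*181/172 = -1/188 - 181/172 = -4275/4042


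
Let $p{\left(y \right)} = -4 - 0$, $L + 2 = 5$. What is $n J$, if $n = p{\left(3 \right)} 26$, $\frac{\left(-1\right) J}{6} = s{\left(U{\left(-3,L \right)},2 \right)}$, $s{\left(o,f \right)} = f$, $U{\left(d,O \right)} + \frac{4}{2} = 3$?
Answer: $1248$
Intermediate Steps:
$L = 3$ ($L = -2 + 5 = 3$)
$U{\left(d,O \right)} = 1$ ($U{\left(d,O \right)} = -2 + 3 = 1$)
$p{\left(y \right)} = -4$ ($p{\left(y \right)} = -4 + 0 = -4$)
$J = -12$ ($J = \left(-6\right) 2 = -12$)
$n = -104$ ($n = \left(-4\right) 26 = -104$)
$n J = \left(-104\right) \left(-12\right) = 1248$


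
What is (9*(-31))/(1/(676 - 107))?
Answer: -158751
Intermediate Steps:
(9*(-31))/(1/(676 - 107)) = -279/(1/569) = -279/1/569 = -279*569 = -158751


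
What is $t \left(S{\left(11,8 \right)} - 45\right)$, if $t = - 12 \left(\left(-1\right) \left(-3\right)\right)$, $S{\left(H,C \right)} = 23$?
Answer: $792$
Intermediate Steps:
$t = -36$ ($t = \left(-12\right) 3 = -36$)
$t \left(S{\left(11,8 \right)} - 45\right) = - 36 \left(23 - 45\right) = \left(-36\right) \left(-22\right) = 792$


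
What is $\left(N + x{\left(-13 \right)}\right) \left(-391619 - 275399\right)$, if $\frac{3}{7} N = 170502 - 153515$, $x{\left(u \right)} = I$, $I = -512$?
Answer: $- \frac{78289903714}{3} \approx -2.6097 \cdot 10^{10}$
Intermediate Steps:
$x{\left(u \right)} = -512$
$N = \frac{118909}{3}$ ($N = \frac{7 \left(170502 - 153515\right)}{3} = \frac{7}{3} \cdot 16987 = \frac{118909}{3} \approx 39636.0$)
$\left(N + x{\left(-13 \right)}\right) \left(-391619 - 275399\right) = \left(\frac{118909}{3} - 512\right) \left(-391619 - 275399\right) = \frac{117373}{3} \left(-667018\right) = - \frac{78289903714}{3}$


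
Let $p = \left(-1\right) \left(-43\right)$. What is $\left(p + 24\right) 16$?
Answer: $1072$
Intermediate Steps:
$p = 43$
$\left(p + 24\right) 16 = \left(43 + 24\right) 16 = 67 \cdot 16 = 1072$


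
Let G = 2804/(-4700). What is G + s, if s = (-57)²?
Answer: 3816874/1175 ≈ 3248.4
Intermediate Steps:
G = -701/1175 (G = 2804*(-1/4700) = -701/1175 ≈ -0.59660)
s = 3249
G + s = -701/1175 + 3249 = 3816874/1175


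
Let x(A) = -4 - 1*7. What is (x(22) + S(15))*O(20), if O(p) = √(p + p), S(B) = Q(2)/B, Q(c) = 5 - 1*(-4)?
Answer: -104*√10/5 ≈ -65.775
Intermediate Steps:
Q(c) = 9 (Q(c) = 5 + 4 = 9)
S(B) = 9/B
O(p) = √2*√p (O(p) = √(2*p) = √2*√p)
x(A) = -11 (x(A) = -4 - 7 = -11)
(x(22) + S(15))*O(20) = (-11 + 9/15)*(√2*√20) = (-11 + 9*(1/15))*(√2*(2*√5)) = (-11 + ⅗)*(2*√10) = -104*√10/5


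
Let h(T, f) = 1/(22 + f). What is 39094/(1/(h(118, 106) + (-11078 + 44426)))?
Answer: 83437249115/64 ≈ 1.3037e+9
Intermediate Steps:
39094/(1/(h(118, 106) + (-11078 + 44426))) = 39094/(1/(1/(22 + 106) + (-11078 + 44426))) = 39094/(1/(1/128 + 33348)) = 39094/(1/(4268545/128)) = 39094/(128/4268545) = 39094*(4268545/128) = 83437249115/64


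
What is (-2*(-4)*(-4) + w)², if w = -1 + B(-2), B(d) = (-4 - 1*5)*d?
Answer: 225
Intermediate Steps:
B(d) = -9*d (B(d) = (-4 - 5)*d = -9*d)
w = 17 (w = -1 - 9*(-2) = -1 + 18 = 17)
(-2*(-4)*(-4) + w)² = (-2*(-4)*(-4) + 17)² = (8*(-4) + 17)² = (-32 + 17)² = (-15)² = 225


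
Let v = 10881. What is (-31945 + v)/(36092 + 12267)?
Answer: -21064/48359 ≈ -0.43558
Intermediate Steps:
(-31945 + v)/(36092 + 12267) = (-31945 + 10881)/(36092 + 12267) = -21064/48359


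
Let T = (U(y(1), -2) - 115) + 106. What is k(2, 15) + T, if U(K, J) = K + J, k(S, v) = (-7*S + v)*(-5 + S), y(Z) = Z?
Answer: -13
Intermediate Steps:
k(S, v) = (-5 + S)*(v - 7*S) (k(S, v) = (v - 7*S)*(-5 + S) = (-5 + S)*(v - 7*S))
U(K, J) = J + K
T = -10 (T = ((-2 + 1) - 115) + 106 = (-1 - 115) + 106 = -116 + 106 = -10)
k(2, 15) + T = (-7*2² - 5*15 + 35*2 + 2*15) - 10 = (-7*4 - 75 + 70 + 30) - 10 = (-28 - 75 + 70 + 30) - 10 = -3 - 10 = -13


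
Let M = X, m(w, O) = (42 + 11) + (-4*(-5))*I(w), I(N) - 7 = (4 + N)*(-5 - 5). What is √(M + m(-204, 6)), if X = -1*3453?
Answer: 2*√9185 ≈ 191.68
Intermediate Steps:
I(N) = -33 - 10*N (I(N) = 7 + (4 + N)*(-5 - 5) = 7 + (4 + N)*(-10) = 7 + (-40 - 10*N) = -33 - 10*N)
m(w, O) = -607 - 200*w (m(w, O) = (42 + 11) + (-4*(-5))*(-33 - 10*w) = 53 + 20*(-33 - 10*w) = 53 + (-660 - 200*w) = -607 - 200*w)
X = -3453
M = -3453
√(M + m(-204, 6)) = √(-3453 + (-607 - 200*(-204))) = √(-3453 + (-607 + 40800)) = √(-3453 + 40193) = √36740 = 2*√9185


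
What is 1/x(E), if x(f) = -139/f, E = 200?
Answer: -200/139 ≈ -1.4388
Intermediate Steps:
1/x(E) = 1/(-139/200) = -200/139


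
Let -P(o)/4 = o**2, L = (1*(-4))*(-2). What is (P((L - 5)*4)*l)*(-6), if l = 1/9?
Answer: 384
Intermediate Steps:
L = 8 (L = -4*(-2) = 8)
l = 1/9 ≈ 0.11111
P(o) = -4*o**2
(P((L - 5)*4)*l)*(-6) = (-4*16*(8 - 5)**2*(1/9))*(-6) = (-4*(3*4)**2*(1/9))*(-6) = (-4*12**2*(1/9))*(-6) = (-4*144*(1/9))*(-6) = -576*1/9*(-6) = -64*(-6) = 384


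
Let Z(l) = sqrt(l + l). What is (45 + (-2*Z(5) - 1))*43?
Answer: 1892 - 86*sqrt(10) ≈ 1620.0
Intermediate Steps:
Z(l) = sqrt(2)*sqrt(l) (Z(l) = sqrt(2*l) = sqrt(2)*sqrt(l))
(45 + (-2*Z(5) - 1))*43 = (45 + (-2*sqrt(2)*sqrt(5) - 1))*43 = (45 + (-2*sqrt(10) - 1))*43 = (45 + (-1 - 2*sqrt(10)))*43 = (44 - 2*sqrt(10))*43 = 1892 - 86*sqrt(10)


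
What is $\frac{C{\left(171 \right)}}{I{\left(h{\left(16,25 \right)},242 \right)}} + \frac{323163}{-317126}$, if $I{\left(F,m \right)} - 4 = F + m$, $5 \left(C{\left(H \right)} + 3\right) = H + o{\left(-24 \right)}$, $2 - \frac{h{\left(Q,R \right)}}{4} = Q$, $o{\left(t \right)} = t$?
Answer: $- \frac{132572109}{150634850} \approx -0.88009$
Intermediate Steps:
$h{\left(Q,R \right)} = 8 - 4 Q$
$C{\left(H \right)} = - \frac{39}{5} + \frac{H}{5}$ ($C{\left(H \right)} = -3 + \frac{H - 24}{5} = -3 + \frac{-24 + H}{5} = -3 + \left(- \frac{24}{5} + \frac{H}{5}\right) = - \frac{39}{5} + \frac{H}{5}$)
$I{\left(F,m \right)} = 4 + F + m$ ($I{\left(F,m \right)} = 4 + \left(F + m\right) = 4 + F + m$)
$\frac{C{\left(171 \right)}}{I{\left(h{\left(16,25 \right)},242 \right)}} + \frac{323163}{-317126} = \frac{- \frac{39}{5} + \frac{1}{5} \cdot 171}{4 + \left(8 - 64\right) + 242} + \frac{323163}{-317126} = \frac{- \frac{39}{5} + \frac{171}{5}}{4 + \left(8 - 64\right) + 242} + 323163 \left(- \frac{1}{317126}\right) = \frac{132}{5 \left(4 - 56 + 242\right)} - \frac{323163}{317126} = \frac{132}{5 \cdot 190} - \frac{323163}{317126} = \frac{132}{5} \cdot \frac{1}{190} - \frac{323163}{317126} = \frac{66}{475} - \frac{323163}{317126} = - \frac{132572109}{150634850}$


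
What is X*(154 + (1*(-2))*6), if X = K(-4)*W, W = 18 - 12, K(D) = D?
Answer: -3408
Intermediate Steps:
W = 6
X = -24 (X = -4*6 = -24)
X*(154 + (1*(-2))*6) = -24*(154 + (1*(-2))*6) = -24*(154 - 2*6) = -24*(154 - 12) = -24*142 = -3408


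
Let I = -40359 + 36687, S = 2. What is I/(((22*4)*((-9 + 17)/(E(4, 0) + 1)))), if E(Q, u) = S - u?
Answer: -1377/88 ≈ -15.648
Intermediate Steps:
E(Q, u) = 2 - u
I = -3672
I/(((22*4)*((-9 + 17)/(E(4, 0) + 1)))) = -3672*((2 - 1*0) + 1)/(88*(-9 + 17)) = -3672/(88*(8/((2 + 0) + 1))) = -3672/(88*(8/(2 + 1))) = -3672/(88*(8/3)) = -3672/704/3 = -3672*3/704 = -1377/88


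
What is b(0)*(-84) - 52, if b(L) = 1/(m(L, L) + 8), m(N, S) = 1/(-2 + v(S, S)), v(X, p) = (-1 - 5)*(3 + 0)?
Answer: -3316/53 ≈ -62.566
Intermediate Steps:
v(X, p) = -18 (v(X, p) = -6*3 = -18)
m(N, S) = -1/20 (m(N, S) = 1/(-2 - 18) = 1/(-20) = -1/20)
b(L) = 20/159 (b(L) = 1/(-1/20 + 8) = 1/(159/20) = 20/159)
b(0)*(-84) - 52 = (20/159)*(-84) - 52 = -560/53 - 52 = -3316/53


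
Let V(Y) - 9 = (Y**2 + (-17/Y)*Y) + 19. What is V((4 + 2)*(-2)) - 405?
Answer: -250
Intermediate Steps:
V(Y) = 11 + Y**2 (V(Y) = 9 + ((Y**2 + (-17/Y)*Y) + 19) = 9 + ((Y**2 - 17) + 19) = 9 + ((-17 + Y**2) + 19) = 9 + (2 + Y**2) = 11 + Y**2)
V((4 + 2)*(-2)) - 405 = (11 + ((4 + 2)*(-2))**2) - 405 = (11 + (6*(-2))**2) - 405 = (11 + (-12)**2) - 405 = (11 + 144) - 405 = 155 - 405 = -250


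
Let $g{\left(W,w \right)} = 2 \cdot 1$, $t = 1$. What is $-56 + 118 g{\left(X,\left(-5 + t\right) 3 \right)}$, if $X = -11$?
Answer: $180$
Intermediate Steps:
$g{\left(W,w \right)} = 2$
$-56 + 118 g{\left(X,\left(-5 + t\right) 3 \right)} = -56 + 118 \cdot 2 = -56 + 236 = 180$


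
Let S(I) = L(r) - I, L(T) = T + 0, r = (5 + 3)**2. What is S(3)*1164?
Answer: 71004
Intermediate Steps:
r = 64 (r = 8**2 = 64)
L(T) = T
S(I) = 64 - I
S(3)*1164 = (64 - 1*3)*1164 = (64 - 3)*1164 = 61*1164 = 71004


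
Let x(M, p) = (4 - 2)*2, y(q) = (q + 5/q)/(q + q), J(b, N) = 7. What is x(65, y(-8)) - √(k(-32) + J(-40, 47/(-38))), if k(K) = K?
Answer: 4 - 5*I ≈ 4.0 - 5.0*I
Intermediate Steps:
y(q) = (q + 5/q)/(2*q) (y(q) = (q + 5/q)/((2*q)) = (q + 5/q)*(1/(2*q)) = (q + 5/q)/(2*q))
x(M, p) = 4 (x(M, p) = 2*2 = 4)
x(65, y(-8)) - √(k(-32) + J(-40, 47/(-38))) = 4 - √(-32 + 7) = 4 - √(-25) = 4 - 5*I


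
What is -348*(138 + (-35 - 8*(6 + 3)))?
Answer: -10788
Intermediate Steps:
-348*(138 + (-35 - 8*(6 + 3))) = -348*(138 + (-35 - 8*9)) = -348*(138 + (-35 - 1*72)) = -348*(138 + (-35 - 72)) = -348*(138 - 107) = -348*31 = -10788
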